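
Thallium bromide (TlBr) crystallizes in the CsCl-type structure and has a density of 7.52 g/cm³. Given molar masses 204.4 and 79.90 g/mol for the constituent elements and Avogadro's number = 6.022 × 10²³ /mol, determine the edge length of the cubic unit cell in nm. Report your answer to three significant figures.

M(TlBr) = 284.3 g/mol; Z = 1 formula unit per cell.
a³ = Z·M/(N_A·ρ) = 1 × 284.3 / (6.022 × 10²³ × 7.52) = 6.278 × 10^-23 cm³, so a = 3.974 × 10^-8 cm = 0.397 nm.

0.397 nm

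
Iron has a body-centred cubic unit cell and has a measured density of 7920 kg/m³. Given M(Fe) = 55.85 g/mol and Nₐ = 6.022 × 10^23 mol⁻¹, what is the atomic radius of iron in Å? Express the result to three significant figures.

1.24 Å

For a BCC cell (Z = 2), a³ = Z·M/(N_A·ρ) = 2 × 55.85 / (6.022 × 10²³ × 7.920) = 2.342 × 10^-23 cm³, so a = 2.861 × 10^-8 cm = 2.861 Å.
Atoms touch along the body diagonal, so √3·a = 4r, so r = 0.4330 × a = 1.24 Å.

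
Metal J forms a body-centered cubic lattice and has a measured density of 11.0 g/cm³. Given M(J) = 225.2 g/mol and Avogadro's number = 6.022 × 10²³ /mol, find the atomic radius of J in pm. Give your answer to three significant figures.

177 pm

For a BCC cell (Z = 2), a³ = Z·M/(N_A·ρ) = 2 × 225.2 / (6.022 × 10²³ × 11.00) = 6.799 × 10^-23 cm³, so a = 4.082 × 10^-8 cm = 408.2 pm.
Atoms touch along the body diagonal, so √3·a = 4r, so r = 0.4330 × a = 177 pm.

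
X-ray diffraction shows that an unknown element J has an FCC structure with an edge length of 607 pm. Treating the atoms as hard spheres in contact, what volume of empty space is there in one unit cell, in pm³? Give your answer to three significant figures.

In an FCC lattice atoms touch along the face diagonal, so √2·a = 4r, so r = 0.3536a = 214.6 pm.
V_cell = a³ = 2.236 × 10^8 pm³; V_atoms = 4 × (4/3)πr³ = 1.656 × 10^8 pm³.
Empty space = 2.236 × 10^8 − 1.656 × 10^8 = 5.80 × 10^7 pm³.

5.80 × 10^7 pm³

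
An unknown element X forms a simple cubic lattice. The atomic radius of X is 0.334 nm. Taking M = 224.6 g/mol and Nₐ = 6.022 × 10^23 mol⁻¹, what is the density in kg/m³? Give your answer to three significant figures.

In a simple cubic lattice, atoms touch along the cell edge, so a = 2r, giving a = 0.6680 nm = 6.680 × 10^-8 cm.
With Z = 1, ρ = Z·M/(N_A·a³) = 1 × 224.6 / (6.022 × 10²³ × 2.981 × 10^-22) = 1.251 g/cm³ = 1250 kg/m³.

1250 kg/m³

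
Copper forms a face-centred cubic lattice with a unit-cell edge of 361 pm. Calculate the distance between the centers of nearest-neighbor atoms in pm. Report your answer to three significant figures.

255 pm

In an FCC structure, atoms touch along the face diagonal, so √2·a = 4r; the nearest-neighbor distance equals 2r = 0.7071·a.
d = 0.7071 × 361 = 255 pm.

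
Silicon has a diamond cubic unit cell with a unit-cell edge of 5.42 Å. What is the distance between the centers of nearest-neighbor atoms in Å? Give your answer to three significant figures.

2.35 Å

In a diamond cubic structure, nearest neighbors lie along the body diagonal with √3·a = 8r; the nearest-neighbor distance equals 2r = 0.4330·a.
d = 0.4330 × 5.42 = 2.35 Å.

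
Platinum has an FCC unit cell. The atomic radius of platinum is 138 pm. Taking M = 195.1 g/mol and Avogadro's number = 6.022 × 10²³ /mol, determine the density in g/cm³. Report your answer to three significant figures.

21.8 g/cm³

In an FCC lattice, atoms touch along the face diagonal, so √2·a = 4r, giving a = 390.3 pm = 3.903 × 10^-8 cm.
With Z = 4, ρ = Z·M/(N_A·a³) = 4 × 195.1 / (6.022 × 10²³ × 5.947 × 10^-23) = 21.79 g/cm³.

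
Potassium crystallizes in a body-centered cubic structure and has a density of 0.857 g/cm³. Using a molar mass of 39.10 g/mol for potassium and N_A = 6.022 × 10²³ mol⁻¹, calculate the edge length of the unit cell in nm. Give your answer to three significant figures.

0.533 nm

With Z = 2 atoms per BCC cell, a³ = Z·M/(N_A·ρ) = 2 × 39.10 / (6.022 × 10²³ × 0.8570 g/cm³) = 1.515 × 10^-22 cm³.
a = (1.515 × 10^-22)^(1/3) = 5.331 × 10^-8 cm = 0.533 nm.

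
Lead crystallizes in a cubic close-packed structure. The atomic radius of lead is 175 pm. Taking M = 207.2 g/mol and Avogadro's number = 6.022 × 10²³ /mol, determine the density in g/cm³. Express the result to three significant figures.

11.3 g/cm³

In an FCC lattice, atoms touch along the face diagonal, so √2·a = 4r, giving a = 495.0 pm = 4.950 × 10^-8 cm.
With Z = 4, ρ = Z·M/(N_A·a³) = 4 × 207.2 / (6.022 × 10²³ × 1.213 × 10^-22) = 11.35 g/cm³.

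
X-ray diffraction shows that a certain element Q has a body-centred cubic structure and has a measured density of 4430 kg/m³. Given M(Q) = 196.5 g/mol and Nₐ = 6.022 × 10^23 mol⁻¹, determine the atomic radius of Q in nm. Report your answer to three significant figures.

For a BCC cell (Z = 2), a³ = Z·M/(N_A·ρ) = 2 × 196.5 / (6.022 × 10²³ × 4.430) = 1.473 × 10^-22 cm³, so a = 5.281 × 10^-8 cm = 0.5281 nm.
Atoms touch along the body diagonal, so √3·a = 4r, so r = 0.4330 × a = 0.229 nm.

0.229 nm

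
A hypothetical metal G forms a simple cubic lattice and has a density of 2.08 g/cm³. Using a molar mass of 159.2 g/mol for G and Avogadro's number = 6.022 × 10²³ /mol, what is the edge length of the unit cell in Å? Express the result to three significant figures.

With Z = 1 atom per simple cubic cell, a³ = Z·M/(N_A·ρ) = 1 × 159.2 / (6.022 × 10²³ × 2.080 g/cm³) = 1.271 × 10^-22 cm³.
a = (1.271 × 10^-22)^(1/3) = 5.028 × 10^-8 cm = 5.03 Å.

5.03 Å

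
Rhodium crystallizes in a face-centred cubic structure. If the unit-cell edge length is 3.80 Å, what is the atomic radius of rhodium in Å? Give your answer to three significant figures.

In an FCC lattice, atoms touch along the face diagonal, so √2·a = 4r.
r = √2·a/4 = 1.4142 × 3.80 / 4 = 1.34 Å.

1.34 Å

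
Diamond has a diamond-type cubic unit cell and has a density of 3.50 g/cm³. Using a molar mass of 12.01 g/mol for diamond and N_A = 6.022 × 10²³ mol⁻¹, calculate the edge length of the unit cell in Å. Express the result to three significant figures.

With Z = 8 atoms per diamond cubic cell, a³ = Z·M/(N_A·ρ) = 8 × 12.01 / (6.022 × 10²³ × 3.500 g/cm³) = 4.559 × 10^-23 cm³.
a = (4.559 × 10^-23)^(1/3) = 3.572 × 10^-8 cm = 3.57 Å.

3.57 Å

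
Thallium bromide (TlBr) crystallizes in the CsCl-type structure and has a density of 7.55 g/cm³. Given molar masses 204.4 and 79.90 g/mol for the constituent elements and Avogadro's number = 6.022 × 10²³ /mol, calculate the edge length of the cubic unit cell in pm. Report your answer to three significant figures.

397 pm

M(TlBr) = 284.3 g/mol; Z = 1 formula unit per cell.
a³ = Z·M/(N_A·ρ) = 1 × 284.3 / (6.022 × 10²³ × 7.55) = 6.253 × 10^-23 cm³, so a = 3.969 × 10^-8 cm = 397 pm.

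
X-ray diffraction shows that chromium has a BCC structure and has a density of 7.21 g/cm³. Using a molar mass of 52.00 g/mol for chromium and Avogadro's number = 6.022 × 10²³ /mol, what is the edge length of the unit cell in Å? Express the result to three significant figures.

With Z = 2 atoms per BCC cell, a³ = Z·M/(N_A·ρ) = 2 × 52.00 / (6.022 × 10²³ × 7.210 g/cm³) = 2.395 × 10^-23 cm³.
a = (2.395 × 10^-23)^(1/3) = 2.883 × 10^-8 cm = 2.88 Å.

2.88 Å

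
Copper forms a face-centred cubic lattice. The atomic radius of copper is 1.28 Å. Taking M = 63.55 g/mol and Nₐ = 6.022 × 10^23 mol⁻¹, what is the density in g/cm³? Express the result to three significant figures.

In an FCC lattice, atoms touch along the face diagonal, so √2·a = 4r, giving a = 3.620 Å = 3.620 × 10^-8 cm.
With Z = 4, ρ = Z·M/(N_A·a³) = 4 × 63.55 / (6.022 × 10²³ × 4.745 × 10^-23) = 8.895 g/cm³.

8.90 g/cm³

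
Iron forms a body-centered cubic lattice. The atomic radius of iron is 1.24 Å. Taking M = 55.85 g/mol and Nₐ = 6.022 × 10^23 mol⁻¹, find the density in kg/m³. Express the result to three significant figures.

7900 kg/m³

In a BCC lattice, atoms touch along the body diagonal, so √3·a = 4r, giving a = 2.864 Å = 2.864 × 10^-8 cm.
With Z = 2, ρ = Z·M/(N_A·a³) = 2 × 55.85 / (6.022 × 10²³ × 2.348 × 10^-23) = 7.899 g/cm³ = 7900 kg/m³.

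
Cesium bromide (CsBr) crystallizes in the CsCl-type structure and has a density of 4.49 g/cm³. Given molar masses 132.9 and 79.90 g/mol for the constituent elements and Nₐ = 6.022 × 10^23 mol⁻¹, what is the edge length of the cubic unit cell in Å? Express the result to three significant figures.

M(CsBr) = 212.8 g/mol; Z = 1 formula unit per cell.
a³ = Z·M/(N_A·ρ) = 1 × 212.8 / (6.022 × 10²³ × 4.49) = 7.870 × 10^-23 cm³, so a = 4.285 × 10^-8 cm = 4.29 Å.

4.29 Å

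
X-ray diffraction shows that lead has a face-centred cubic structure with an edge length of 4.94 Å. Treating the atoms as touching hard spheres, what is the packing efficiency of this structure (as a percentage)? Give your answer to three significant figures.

In an FCC lattice atoms touch along the face diagonal, so √2·a = 4r, so r = 0.3536a = 1.747 Å.
Packing fraction = Z·(4/3)πr³ / a³ = 4 × (4/3)π × (1.747)³ / (4.94)³ = 0.7405 = 74.0%.

74.0%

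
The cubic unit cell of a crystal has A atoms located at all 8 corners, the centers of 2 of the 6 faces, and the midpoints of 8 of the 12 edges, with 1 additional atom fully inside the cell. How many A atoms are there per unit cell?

Corner atoms are shared by 8 cells (1/8 each), face atoms by 2 (1/2 each), edge atoms by 4 (1/4 each), interior atoms are unshared.
Net atoms = 8 × 1/8 + 2 × 1/2 + 8 × 1/4 + 1 = 1 + 1 + 2 + 1 = 5.

5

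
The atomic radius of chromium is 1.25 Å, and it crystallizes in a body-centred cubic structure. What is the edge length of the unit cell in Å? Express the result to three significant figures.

2.89 Å

In a BCC lattice, atoms touch along the body diagonal, so √3·a = 4r.
a = 4r/√3 = 4 × 1.25 / 1.7321 = 2.89 Å.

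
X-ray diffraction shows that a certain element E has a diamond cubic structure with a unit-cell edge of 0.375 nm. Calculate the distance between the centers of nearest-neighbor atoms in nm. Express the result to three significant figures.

In a diamond cubic structure, nearest neighbors lie along the body diagonal with √3·a = 8r; the nearest-neighbor distance equals 2r = 0.4330·a.
d = 0.4330 × 0.375 = 0.162 nm.

0.162 nm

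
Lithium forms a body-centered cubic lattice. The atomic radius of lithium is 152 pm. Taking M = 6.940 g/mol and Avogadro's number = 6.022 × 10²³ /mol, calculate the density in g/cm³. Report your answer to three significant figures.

In a BCC lattice, atoms touch along the body diagonal, so √3·a = 4r, giving a = 351.0 pm = 3.510 × 10^-8 cm.
With Z = 2, ρ = Z·M/(N_A·a³) = 2 × 6.940 / (6.022 × 10²³ × 4.325 × 10^-23) = 0.5329 g/cm³.

0.533 g/cm³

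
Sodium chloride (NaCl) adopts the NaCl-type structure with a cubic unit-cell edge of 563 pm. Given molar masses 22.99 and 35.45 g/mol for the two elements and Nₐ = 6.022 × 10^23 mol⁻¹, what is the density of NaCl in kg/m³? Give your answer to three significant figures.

The NaCl-type structure contains Z = 4 formula units per cell; M(NaCl) = 22.99 + 35.45 = 58.44 g/mol.
a³ = (5.630 × 10^-8 cm)³ = 1.785 × 10^-22 cm³.
ρ = 4 × 58.44 / (6.022 × 10²³ × 1.785 × 10^-22) = 2.175 g/cm³ = 2180 kg/m³.

2180 kg/m³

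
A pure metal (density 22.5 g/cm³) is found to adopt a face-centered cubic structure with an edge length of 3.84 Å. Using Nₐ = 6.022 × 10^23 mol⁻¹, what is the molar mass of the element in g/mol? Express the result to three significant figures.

192 g/mol

An FCC cell has Z = 4 atoms; a = 3.840 × 10^-8 cm.
M = ρ·N_A·a³/Z = 22.5 × 6.022 × 10²³ × 5.662 × 10^-23 / 4 = 192 g/mol.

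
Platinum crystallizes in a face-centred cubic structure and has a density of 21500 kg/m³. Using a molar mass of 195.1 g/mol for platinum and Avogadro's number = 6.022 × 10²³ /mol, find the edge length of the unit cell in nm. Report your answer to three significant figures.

With Z = 4 atoms per FCC cell, a³ = Z·M/(N_A·ρ) = 4 × 195.1 / (6.022 × 10²³ × 21.50 g/cm³) = 6.028 × 10^-23 cm³.
a = (6.028 × 10^-23)^(1/3) = 3.921 × 10^-8 cm = 0.392 nm.

0.392 nm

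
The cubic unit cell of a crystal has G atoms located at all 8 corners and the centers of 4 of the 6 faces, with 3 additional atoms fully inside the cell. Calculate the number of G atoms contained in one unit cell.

Corner atoms are shared by 8 cells (1/8 each), face atoms by 2 (1/2 each), interior atoms are unshared.
Net atoms = 8 × 1/8 + 4 × 1/2 + 3 = 1 + 2 + 3 = 6.

6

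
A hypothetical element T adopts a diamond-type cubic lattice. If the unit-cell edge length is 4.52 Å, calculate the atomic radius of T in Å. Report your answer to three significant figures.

0.979 Å

In a diamond cubic lattice, nearest neighbors lie along the body diagonal with √3·a = 8r.
r = √3·a/8 = 1.7321 × 4.52 / 8 = 0.979 Å.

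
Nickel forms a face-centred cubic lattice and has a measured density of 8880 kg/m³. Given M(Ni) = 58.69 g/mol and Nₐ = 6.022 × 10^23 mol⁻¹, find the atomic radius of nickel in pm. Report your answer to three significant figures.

For an FCC cell (Z = 4), a³ = Z·M/(N_A·ρ) = 4 × 58.69 / (6.022 × 10²³ × 8.880) = 4.390 × 10^-23 cm³, so a = 3.528 × 10^-8 cm = 352.8 pm.
Atoms touch along the face diagonal, so √2·a = 4r, so r = 0.3536 × a = 125 pm.

125 pm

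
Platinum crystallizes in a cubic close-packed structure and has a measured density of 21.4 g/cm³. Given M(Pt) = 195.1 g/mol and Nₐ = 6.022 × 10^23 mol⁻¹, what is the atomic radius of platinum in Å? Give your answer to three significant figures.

1.39 Å

For an FCC cell (Z = 4), a³ = Z·M/(N_A·ρ) = 4 × 195.1 / (6.022 × 10²³ × 21.40) = 6.056 × 10^-23 cm³, so a = 3.927 × 10^-8 cm = 3.927 Å.
Atoms touch along the face diagonal, so √2·a = 4r, so r = 0.3536 × a = 1.39 Å.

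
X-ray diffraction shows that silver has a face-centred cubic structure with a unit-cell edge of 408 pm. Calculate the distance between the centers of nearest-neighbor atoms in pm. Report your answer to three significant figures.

288 pm

In an FCC structure, atoms touch along the face diagonal, so √2·a = 4r; the nearest-neighbor distance equals 2r = 0.7071·a.
d = 0.7071 × 408 = 288 pm.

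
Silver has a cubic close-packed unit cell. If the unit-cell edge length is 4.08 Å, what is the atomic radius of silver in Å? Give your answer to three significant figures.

1.44 Å

In an FCC lattice, atoms touch along the face diagonal, so √2·a = 4r.
r = √2·a/4 = 1.4142 × 4.08 / 4 = 1.44 Å.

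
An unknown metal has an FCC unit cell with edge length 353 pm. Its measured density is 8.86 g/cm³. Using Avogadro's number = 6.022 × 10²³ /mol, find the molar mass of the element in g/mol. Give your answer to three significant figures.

An FCC cell has Z = 4 atoms; a = 3.530 × 10^-8 cm.
M = ρ·N_A·a³/Z = 8.86 × 6.022 × 10²³ × 4.399 × 10^-23 / 4 = 58.7 g/mol.

58.7 g/mol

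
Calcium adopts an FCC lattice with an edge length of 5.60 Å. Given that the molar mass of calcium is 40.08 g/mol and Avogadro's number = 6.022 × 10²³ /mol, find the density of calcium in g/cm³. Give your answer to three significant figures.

1.52 g/cm³

An FCC unit cell contains Z = 4 atoms.
Cell volume: a³ = (5.60 Å)³ = (5.600 × 10^-8 cm)³ = 1.756 × 10^-22 cm³.
ρ = Z·M/(N_A·a³) = 4 × 40.08 / (6.022 × 10²³ × 1.756 × 10^-22) = 1.516 g/cm³.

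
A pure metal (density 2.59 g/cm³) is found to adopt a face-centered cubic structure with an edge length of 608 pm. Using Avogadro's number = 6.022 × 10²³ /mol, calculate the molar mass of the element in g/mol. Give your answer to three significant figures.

An FCC cell has Z = 4 atoms; a = 6.080 × 10^-8 cm.
M = ρ·N_A·a³/Z = 2.59 × 6.022 × 10²³ × 2.248 × 10^-22 / 4 = 87.6 g/mol.

87.6 g/mol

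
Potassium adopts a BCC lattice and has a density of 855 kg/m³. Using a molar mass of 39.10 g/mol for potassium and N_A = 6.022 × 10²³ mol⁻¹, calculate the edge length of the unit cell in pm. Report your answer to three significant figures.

With Z = 2 atoms per BCC cell, a³ = Z·M/(N_A·ρ) = 2 × 39.10 / (6.022 × 10²³ × 0.8550 g/cm³) = 1.519 × 10^-22 cm³.
a = (1.519 × 10^-22)^(1/3) = 5.335 × 10^-8 cm = 534 pm.

534 pm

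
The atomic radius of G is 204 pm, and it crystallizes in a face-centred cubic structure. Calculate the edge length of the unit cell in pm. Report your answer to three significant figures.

577 pm

In an FCC lattice, atoms touch along the face diagonal, so √2·a = 4r.
a = 4r/√2 = 4 × 204 / 1.4142 = 577 pm.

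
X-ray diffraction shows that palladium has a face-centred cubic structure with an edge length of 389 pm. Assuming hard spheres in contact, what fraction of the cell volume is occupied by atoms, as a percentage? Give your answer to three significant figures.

74.0%

In an FCC lattice atoms touch along the face diagonal, so √2·a = 4r, so r = 0.3536a = 137.5 pm.
Packing fraction = Z·(4/3)πr³ / a³ = 4 × (4/3)π × (137.5)³ / (389)³ = 0.7405 = 74.0%.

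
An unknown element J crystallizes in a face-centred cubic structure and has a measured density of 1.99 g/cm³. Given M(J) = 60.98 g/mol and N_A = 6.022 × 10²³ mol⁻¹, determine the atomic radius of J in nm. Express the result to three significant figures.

For an FCC cell (Z = 4), a³ = Z·M/(N_A·ρ) = 4 × 60.98 / (6.022 × 10²³ × 1.990) = 2.035 × 10^-22 cm³, so a = 5.882 × 10^-8 cm = 0.5882 nm.
Atoms touch along the face diagonal, so √2·a = 4r, so r = 0.3536 × a = 0.208 nm.

0.208 nm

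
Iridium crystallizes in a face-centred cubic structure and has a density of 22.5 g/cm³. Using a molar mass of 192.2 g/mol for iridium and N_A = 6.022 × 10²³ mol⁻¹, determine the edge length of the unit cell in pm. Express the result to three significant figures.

With Z = 4 atoms per FCC cell, a³ = Z·M/(N_A·ρ) = 4 × 192.2 / (6.022 × 10²³ × 22.50 g/cm³) = 5.674 × 10^-23 cm³.
a = (5.674 × 10^-23)^(1/3) = 3.843 × 10^-8 cm = 384 pm.

384 pm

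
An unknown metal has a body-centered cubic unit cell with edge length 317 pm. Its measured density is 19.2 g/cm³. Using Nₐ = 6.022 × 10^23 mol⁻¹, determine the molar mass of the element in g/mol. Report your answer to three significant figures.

184 g/mol

A BCC cell has Z = 2 atoms; a = 3.170 × 10^-8 cm.
M = ρ·N_A·a³/Z = 19.2 × 6.022 × 10²³ × 3.186 × 10^-23 / 2 = 184 g/mol.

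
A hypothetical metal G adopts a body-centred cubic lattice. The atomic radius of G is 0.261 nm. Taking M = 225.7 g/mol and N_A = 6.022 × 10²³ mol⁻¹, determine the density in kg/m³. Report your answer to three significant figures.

In a BCC lattice, atoms touch along the body diagonal, so √3·a = 4r, giving a = 0.6028 nm = 6.028 × 10^-8 cm.
With Z = 2, ρ = Z·M/(N_A·a³) = 2 × 225.7 / (6.022 × 10²³ × 2.190 × 10^-22) = 3.423 g/cm³ = 3420 kg/m³.

3420 kg/m³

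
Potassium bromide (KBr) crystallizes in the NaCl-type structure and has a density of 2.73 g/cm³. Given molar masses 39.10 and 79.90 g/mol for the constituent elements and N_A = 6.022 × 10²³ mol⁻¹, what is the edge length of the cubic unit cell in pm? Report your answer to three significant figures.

M(KBr) = 119.0 g/mol; Z = 4 formula units per cell.
a³ = Z·M/(N_A·ρ) = 4 × 119.0 / (6.022 × 10²³ × 2.73) = 2.895 × 10^-22 cm³, so a = 6.616 × 10^-8 cm = 662 pm.

662 pm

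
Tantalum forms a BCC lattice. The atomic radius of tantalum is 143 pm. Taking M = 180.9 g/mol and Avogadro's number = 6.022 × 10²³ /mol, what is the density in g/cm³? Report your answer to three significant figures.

16.7 g/cm³

In a BCC lattice, atoms touch along the body diagonal, so √3·a = 4r, giving a = 330.2 pm = 3.302 × 10^-8 cm.
With Z = 2, ρ = Z·M/(N_A·a³) = 2 × 180.9 / (6.022 × 10²³ × 3.602 × 10^-23) = 16.68 g/cm³.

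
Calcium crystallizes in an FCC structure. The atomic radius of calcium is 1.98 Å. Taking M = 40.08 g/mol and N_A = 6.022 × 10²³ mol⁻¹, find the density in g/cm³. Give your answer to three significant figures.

In an FCC lattice, atoms touch along the face diagonal, so √2·a = 4r, giving a = 5.600 Å = 5.600 × 10^-8 cm.
With Z = 4, ρ = Z·M/(N_A·a³) = 4 × 40.08 / (6.022 × 10²³ × 1.756 × 10^-22) = 1.516 g/cm³.

1.52 g/cm³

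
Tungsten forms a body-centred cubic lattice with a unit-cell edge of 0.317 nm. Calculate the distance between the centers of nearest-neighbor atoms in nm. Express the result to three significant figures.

In a BCC structure, atoms touch along the body diagonal, so √3·a = 4r; the nearest-neighbor distance equals 2r = 0.8660·a.
d = 0.8660 × 0.317 = 0.275 nm.

0.275 nm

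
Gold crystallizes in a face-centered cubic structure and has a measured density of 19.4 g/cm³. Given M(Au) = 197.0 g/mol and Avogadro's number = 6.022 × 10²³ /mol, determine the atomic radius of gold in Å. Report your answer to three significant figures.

For an FCC cell (Z = 4), a³ = Z·M/(N_A·ρ) = 4 × 197.0 / (6.022 × 10²³ × 19.40) = 6.745 × 10^-23 cm³, so a = 4.071 × 10^-8 cm = 4.071 Å.
Atoms touch along the face diagonal, so √2·a = 4r, so r = 0.3536 × a = 1.44 Å.

1.44 Å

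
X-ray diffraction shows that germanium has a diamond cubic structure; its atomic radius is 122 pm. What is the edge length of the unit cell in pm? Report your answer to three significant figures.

563 pm

In a diamond cubic lattice, nearest neighbors lie along the body diagonal with √3·a = 8r.
a = 8r/√3 = 8 × 122 / 1.7321 = 563 pm.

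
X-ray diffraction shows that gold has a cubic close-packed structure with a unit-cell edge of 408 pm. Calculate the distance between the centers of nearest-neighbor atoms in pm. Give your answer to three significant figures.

In an FCC structure, atoms touch along the face diagonal, so √2·a = 4r; the nearest-neighbor distance equals 2r = 0.7071·a.
d = 0.7071 × 408 = 288 pm.

288 pm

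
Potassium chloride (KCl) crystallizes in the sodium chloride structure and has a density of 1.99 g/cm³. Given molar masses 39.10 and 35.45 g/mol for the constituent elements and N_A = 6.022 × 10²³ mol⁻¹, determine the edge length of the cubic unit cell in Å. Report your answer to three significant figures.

6.29 Å

M(KCl) = 74.55 g/mol; Z = 4 formula units per cell.
a³ = Z·M/(N_A·ρ) = 4 × 74.55 / (6.022 × 10²³ × 1.99) = 2.488 × 10^-22 cm³, so a = 6.290 × 10^-8 cm = 6.29 Å.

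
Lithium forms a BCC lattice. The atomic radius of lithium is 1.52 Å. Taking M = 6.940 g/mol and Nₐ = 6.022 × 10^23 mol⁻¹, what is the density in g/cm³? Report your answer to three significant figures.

In a BCC lattice, atoms touch along the body diagonal, so √3·a = 4r, giving a = 3.510 Å = 3.510 × 10^-8 cm.
With Z = 2, ρ = Z·M/(N_A·a³) = 2 × 6.940 / (6.022 × 10²³ × 4.325 × 10^-23) = 0.5329 g/cm³.

0.533 g/cm³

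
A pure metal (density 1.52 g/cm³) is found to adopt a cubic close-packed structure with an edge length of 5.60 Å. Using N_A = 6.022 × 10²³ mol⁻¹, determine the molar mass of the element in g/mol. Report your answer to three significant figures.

40.2 g/mol

An FCC cell has Z = 4 atoms; a = 5.600 × 10^-8 cm.
M = ρ·N_A·a³/Z = 1.52 × 6.022 × 10²³ × 1.756 × 10^-22 / 4 = 40.2 g/mol.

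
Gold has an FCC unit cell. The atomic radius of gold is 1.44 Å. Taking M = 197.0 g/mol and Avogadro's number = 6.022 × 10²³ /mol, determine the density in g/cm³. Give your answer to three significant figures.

19.4 g/cm³

In an FCC lattice, atoms touch along the face diagonal, so √2·a = 4r, giving a = 4.073 Å = 4.073 × 10^-8 cm.
With Z = 4, ρ = Z·M/(N_A·a³) = 4 × 197.0 / (6.022 × 10²³ × 6.757 × 10^-23) = 19.37 g/cm³.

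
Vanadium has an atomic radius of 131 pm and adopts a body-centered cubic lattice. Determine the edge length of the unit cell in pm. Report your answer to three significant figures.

In a BCC lattice, atoms touch along the body diagonal, so √3·a = 4r.
a = 4r/√3 = 4 × 131 / 1.7321 = 303 pm.

303 pm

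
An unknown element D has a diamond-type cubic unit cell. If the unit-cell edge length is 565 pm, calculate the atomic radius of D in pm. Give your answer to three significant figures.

122 pm

In a diamond cubic lattice, nearest neighbors lie along the body diagonal with √3·a = 8r.
r = √3·a/8 = 1.7321 × 565 / 8 = 122 pm.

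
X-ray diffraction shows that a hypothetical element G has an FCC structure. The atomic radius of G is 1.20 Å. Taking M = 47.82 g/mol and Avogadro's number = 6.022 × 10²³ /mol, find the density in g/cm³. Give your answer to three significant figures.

In an FCC lattice, atoms touch along the face diagonal, so √2·a = 4r, giving a = 3.394 Å = 3.394 × 10^-8 cm.
With Z = 4, ρ = Z·M/(N_A·a³) = 4 × 47.82 / (6.022 × 10²³ × 3.910 × 10^-23) = 8.124 g/cm³.

8.12 g/cm³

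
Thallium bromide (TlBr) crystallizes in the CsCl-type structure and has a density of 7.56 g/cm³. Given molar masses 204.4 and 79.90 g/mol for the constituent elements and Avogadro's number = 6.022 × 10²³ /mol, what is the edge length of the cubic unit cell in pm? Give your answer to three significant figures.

397 pm

M(TlBr) = 284.3 g/mol; Z = 1 formula unit per cell.
a³ = Z·M/(N_A·ρ) = 1 × 284.3 / (6.022 × 10²³ × 7.56) = 6.245 × 10^-23 cm³, so a = 3.967 × 10^-8 cm = 397 pm.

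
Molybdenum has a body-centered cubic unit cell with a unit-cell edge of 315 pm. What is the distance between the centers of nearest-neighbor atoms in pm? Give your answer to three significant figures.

273 pm

In a BCC structure, atoms touch along the body diagonal, so √3·a = 4r; the nearest-neighbor distance equals 2r = 0.8660·a.
d = 0.8660 × 315 = 273 pm.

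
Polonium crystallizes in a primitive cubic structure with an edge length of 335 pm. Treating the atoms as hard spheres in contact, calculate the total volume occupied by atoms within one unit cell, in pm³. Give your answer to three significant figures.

In a simple cubic lattice atoms touch along the cell edge, so a = 2r, so r = 0.5000a = 167.5 pm.
V_atoms = Z × (4/3)πr³ = 1 × (4/3)π × (167.5)³ = 1.97 × 10^7 pm³.

1.97 × 10^7 pm³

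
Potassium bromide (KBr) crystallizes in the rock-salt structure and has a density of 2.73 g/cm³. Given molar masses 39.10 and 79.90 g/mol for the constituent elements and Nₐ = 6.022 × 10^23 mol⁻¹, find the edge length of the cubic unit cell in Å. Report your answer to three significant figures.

6.62 Å

M(KBr) = 119.0 g/mol; Z = 4 formula units per cell.
a³ = Z·M/(N_A·ρ) = 4 × 119.0 / (6.022 × 10²³ × 2.73) = 2.895 × 10^-22 cm³, so a = 6.616 × 10^-8 cm = 6.62 Å.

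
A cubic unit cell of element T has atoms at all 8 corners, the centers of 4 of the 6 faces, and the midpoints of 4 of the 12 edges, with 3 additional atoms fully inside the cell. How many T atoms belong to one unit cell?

7

Corner atoms are shared by 8 cells (1/8 each), face atoms by 2 (1/2 each), edge atoms by 4 (1/4 each), interior atoms are unshared.
Net atoms = 8 × 1/8 + 4 × 1/2 + 4 × 1/4 + 3 = 1 + 2 + 1 + 3 = 7.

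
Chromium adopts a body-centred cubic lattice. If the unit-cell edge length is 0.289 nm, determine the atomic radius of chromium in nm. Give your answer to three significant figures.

0.125 nm

In a BCC lattice, atoms touch along the body diagonal, so √3·a = 4r.
r = √3·a/4 = 1.7321 × 0.289 / 4 = 0.125 nm.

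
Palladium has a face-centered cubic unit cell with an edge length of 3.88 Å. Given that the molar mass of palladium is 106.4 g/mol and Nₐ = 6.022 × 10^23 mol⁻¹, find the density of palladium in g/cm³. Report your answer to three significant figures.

An FCC unit cell contains Z = 4 atoms.
Cell volume: a³ = (3.88 Å)³ = (3.880 × 10^-8 cm)³ = 5.841 × 10^-23 cm³.
ρ = Z·M/(N_A·a³) = 4 × 106.4 / (6.022 × 10²³ × 5.841 × 10^-23) = 12.10 g/cm³.

12.1 g/cm³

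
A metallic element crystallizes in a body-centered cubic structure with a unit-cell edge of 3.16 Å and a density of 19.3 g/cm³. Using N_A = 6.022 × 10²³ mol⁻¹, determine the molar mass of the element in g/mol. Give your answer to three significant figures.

183 g/mol

A BCC cell has Z = 2 atoms; a = 3.160 × 10^-8 cm.
M = ρ·N_A·a³/Z = 19.3 × 6.022 × 10²³ × 3.155 × 10^-23 / 2 = 183 g/mol.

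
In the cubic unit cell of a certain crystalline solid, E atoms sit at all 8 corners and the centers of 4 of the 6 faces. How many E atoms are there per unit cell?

3

Corner atoms are shared by 8 cells (1/8 each), face atoms by 2 (1/2 each).
Net atoms = 8 × 1/8 + 4 × 1/2 = 1 + 2 = 3.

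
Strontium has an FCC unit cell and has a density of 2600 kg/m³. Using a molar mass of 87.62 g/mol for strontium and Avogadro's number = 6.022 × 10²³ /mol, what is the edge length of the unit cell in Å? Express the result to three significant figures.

With Z = 4 atoms per FCC cell, a³ = Z·M/(N_A·ρ) = 4 × 87.62 / (6.022 × 10²³ × 2.600 g/cm³) = 2.238 × 10^-22 cm³.
a = (2.238 × 10^-22)^(1/3) = 6.072 × 10^-8 cm = 6.07 Å.

6.07 Å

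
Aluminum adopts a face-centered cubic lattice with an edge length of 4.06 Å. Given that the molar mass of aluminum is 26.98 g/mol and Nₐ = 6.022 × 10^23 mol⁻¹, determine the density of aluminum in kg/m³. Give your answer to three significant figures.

An FCC unit cell contains Z = 4 atoms.
Cell volume: a³ = (4.06 Å)³ = (4.060 × 10^-8 cm)³ = 6.692 × 10^-23 cm³.
ρ = Z·M/(N_A·a³) = 4 × 26.98 / (6.022 × 10²³ × 6.692 × 10^-23) = 2.678 g/cm³ = 2680 kg/m³.

2680 kg/m³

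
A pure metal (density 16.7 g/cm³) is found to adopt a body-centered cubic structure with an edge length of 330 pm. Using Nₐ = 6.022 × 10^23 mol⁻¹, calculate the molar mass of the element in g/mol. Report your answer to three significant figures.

181 g/mol

A BCC cell has Z = 2 atoms; a = 3.300 × 10^-8 cm.
M = ρ·N_A·a³/Z = 16.7 × 6.022 × 10²³ × 3.594 × 10^-23 / 2 = 181 g/mol.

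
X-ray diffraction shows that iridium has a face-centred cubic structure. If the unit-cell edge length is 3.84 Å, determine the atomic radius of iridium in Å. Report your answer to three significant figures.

In an FCC lattice, atoms touch along the face diagonal, so √2·a = 4r.
r = √2·a/4 = 1.4142 × 3.84 / 4 = 1.36 Å.

1.36 Å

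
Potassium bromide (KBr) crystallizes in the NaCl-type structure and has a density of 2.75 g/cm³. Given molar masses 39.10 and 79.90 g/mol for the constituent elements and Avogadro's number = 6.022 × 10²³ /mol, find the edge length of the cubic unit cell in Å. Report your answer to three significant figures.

M(KBr) = 119.0 g/mol; Z = 4 formula units per cell.
a³ = Z·M/(N_A·ρ) = 4 × 119.0 / (6.022 × 10²³ × 2.75) = 2.874 × 10^-22 cm³, so a = 6.600 × 10^-8 cm = 6.60 Å.

6.60 Å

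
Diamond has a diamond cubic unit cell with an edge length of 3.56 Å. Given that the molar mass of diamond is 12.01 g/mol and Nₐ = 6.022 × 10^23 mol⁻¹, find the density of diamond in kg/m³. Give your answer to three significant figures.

3540 kg/m³

A diamond cubic unit cell contains Z = 8 atoms.
Cell volume: a³ = (3.56 Å)³ = (3.560 × 10^-8 cm)³ = 4.512 × 10^-23 cm³.
ρ = Z·M/(N_A·a³) = 8 × 12.01 / (6.022 × 10²³ × 4.512 × 10^-23) = 3.536 g/cm³ = 3540 kg/m³.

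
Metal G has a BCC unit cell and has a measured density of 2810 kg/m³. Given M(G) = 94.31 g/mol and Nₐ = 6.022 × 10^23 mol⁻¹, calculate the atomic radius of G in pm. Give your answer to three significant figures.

For a BCC cell (Z = 2), a³ = Z·M/(N_A·ρ) = 2 × 94.31 / (6.022 × 10²³ × 2.810) = 1.115 × 10^-22 cm³, so a = 4.813 × 10^-8 cm = 481.3 pm.
Atoms touch along the body diagonal, so √3·a = 4r, so r = 0.4330 × a = 208 pm.

208 pm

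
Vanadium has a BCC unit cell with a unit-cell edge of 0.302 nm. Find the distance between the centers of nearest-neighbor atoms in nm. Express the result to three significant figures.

0.262 nm

In a BCC structure, atoms touch along the body diagonal, so √3·a = 4r; the nearest-neighbor distance equals 2r = 0.8660·a.
d = 0.8660 × 0.302 = 0.262 nm.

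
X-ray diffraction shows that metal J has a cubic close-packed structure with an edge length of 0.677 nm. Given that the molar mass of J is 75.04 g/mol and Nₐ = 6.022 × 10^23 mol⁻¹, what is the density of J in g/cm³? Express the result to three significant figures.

An FCC unit cell contains Z = 4 atoms.
Cell volume: a³ = (0.677 nm)³ = (6.770 × 10^-8 cm)³ = 3.103 × 10^-22 cm³.
ρ = Z·M/(N_A·a³) = 4 × 75.04 / (6.022 × 10²³ × 3.103 × 10^-22) = 1.606 g/cm³.

1.61 g/cm³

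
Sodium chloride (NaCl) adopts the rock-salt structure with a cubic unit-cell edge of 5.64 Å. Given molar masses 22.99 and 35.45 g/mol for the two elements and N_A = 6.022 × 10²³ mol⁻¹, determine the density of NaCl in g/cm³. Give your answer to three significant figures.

The rock-salt structure contains Z = 4 formula units per cell; M(NaCl) = 22.99 + 35.45 = 58.44 g/mol.
a³ = (5.640 × 10^-8 cm)³ = 1.794 × 10^-22 cm³.
ρ = 4 × 58.44 / (6.022 × 10²³ × 1.794 × 10^-22) = 2.164 g/cm³.

2.16 g/cm³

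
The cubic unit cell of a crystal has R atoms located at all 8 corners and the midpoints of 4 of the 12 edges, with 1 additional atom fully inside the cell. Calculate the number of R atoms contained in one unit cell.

Corner atoms are shared by 8 cells (1/8 each), edge atoms by 4 (1/4 each), interior atoms are unshared.
Net atoms = 8 × 1/8 + 4 × 1/4 + 1 = 1 + 1 + 1 = 3.

3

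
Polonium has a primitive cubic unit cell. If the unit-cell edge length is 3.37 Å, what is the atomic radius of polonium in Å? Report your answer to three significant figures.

In a simple cubic lattice, atoms touch along the cell edge, so a = 2r.
r = a/2 = 3.37/2 = 1.69 Å.

1.69 Å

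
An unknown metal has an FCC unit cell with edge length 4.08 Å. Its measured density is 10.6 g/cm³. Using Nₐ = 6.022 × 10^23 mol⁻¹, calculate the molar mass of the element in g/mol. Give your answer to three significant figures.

An FCC cell has Z = 4 atoms; a = 4.080 × 10^-8 cm.
M = ρ·N_A·a³/Z = 10.6 × 6.022 × 10²³ × 6.792 × 10^-23 / 4 = 108 g/mol.

108 g/mol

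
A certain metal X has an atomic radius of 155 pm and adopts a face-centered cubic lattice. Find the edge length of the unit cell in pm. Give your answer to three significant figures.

438 pm

In an FCC lattice, atoms touch along the face diagonal, so √2·a = 4r.
a = 4r/√2 = 4 × 155 / 1.4142 = 438 pm.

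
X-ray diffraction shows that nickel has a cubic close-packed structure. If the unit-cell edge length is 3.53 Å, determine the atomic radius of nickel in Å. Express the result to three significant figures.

In an FCC lattice, atoms touch along the face diagonal, so √2·a = 4r.
r = √2·a/4 = 1.4142 × 3.53 / 4 = 1.25 Å.

1.25 Å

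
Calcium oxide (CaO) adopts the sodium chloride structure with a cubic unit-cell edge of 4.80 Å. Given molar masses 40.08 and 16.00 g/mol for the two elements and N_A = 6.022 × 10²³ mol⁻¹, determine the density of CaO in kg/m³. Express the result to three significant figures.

The sodium chloride structure contains Z = 4 formula units per cell; M(CaO) = 40.08 + 16.00 = 56.08 g/mol.
a³ = (4.800 × 10^-8 cm)³ = 1.106 × 10^-22 cm³.
ρ = 4 × 56.08 / (6.022 × 10²³ × 1.106 × 10^-22) = 3.368 g/cm³ = 3370 kg/m³.

3370 kg/m³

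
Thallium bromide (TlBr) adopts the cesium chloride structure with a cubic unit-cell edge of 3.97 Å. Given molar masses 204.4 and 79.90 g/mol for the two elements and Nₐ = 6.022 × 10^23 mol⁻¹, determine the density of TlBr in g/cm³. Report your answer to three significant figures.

The cesium chloride structure contains Z = 1 formula unit per cell; M(TlBr) = 204.4 + 79.90 = 284.3 g/mol.
a³ = (3.970 × 10^-8 cm)³ = 6.257 × 10^-23 cm³.
ρ = 1 × 284.3 / (6.022 × 10²³ × 6.257 × 10^-23) = 7.545 g/cm³.

7.55 g/cm³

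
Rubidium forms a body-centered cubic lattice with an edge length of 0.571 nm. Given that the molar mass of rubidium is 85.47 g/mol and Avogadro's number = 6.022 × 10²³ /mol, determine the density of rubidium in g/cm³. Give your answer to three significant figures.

A BCC unit cell contains Z = 2 atoms.
Cell volume: a³ = (0.571 nm)³ = (5.710 × 10^-8 cm)³ = 1.862 × 10^-22 cm³.
ρ = Z·M/(N_A·a³) = 2 × 85.47 / (6.022 × 10²³ × 1.862 × 10^-22) = 1.525 g/cm³.

1.52 g/cm³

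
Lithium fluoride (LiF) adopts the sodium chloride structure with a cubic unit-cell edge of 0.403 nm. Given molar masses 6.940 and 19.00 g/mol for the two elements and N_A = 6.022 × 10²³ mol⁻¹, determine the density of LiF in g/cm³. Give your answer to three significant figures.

The sodium chloride structure contains Z = 4 formula units per cell; M(LiF) = 6.940 + 19.00 = 25.94 g/mol.
a³ = (4.030 × 10^-8 cm)³ = 6.545 × 10^-23 cm³.
ρ = 4 × 25.94 / (6.022 × 10²³ × 6.545 × 10^-23) = 2.633 g/cm³.

2.63 g/cm³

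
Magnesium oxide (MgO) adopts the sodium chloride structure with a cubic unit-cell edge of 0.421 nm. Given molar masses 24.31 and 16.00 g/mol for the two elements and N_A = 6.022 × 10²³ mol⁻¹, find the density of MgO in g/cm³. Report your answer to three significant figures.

3.59 g/cm³

The sodium chloride structure contains Z = 4 formula units per cell; M(MgO) = 24.31 + 16.00 = 40.31 g/mol.
a³ = (4.210 × 10^-8 cm)³ = 7.462 × 10^-23 cm³.
ρ = 4 × 40.31 / (6.022 × 10²³ × 7.462 × 10^-23) = 3.588 g/cm³.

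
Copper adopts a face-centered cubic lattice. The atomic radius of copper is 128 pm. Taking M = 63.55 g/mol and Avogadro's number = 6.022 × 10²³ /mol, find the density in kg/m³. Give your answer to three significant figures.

In an FCC lattice, atoms touch along the face diagonal, so √2·a = 4r, giving a = 362.0 pm = 3.620 × 10^-8 cm.
With Z = 4, ρ = Z·M/(N_A·a³) = 4 × 63.55 / (6.022 × 10²³ × 4.745 × 10^-23) = 8.895 g/cm³ = 8900 kg/m³.

8900 kg/m³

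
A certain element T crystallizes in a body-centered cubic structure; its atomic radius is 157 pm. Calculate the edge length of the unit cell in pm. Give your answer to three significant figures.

In a BCC lattice, atoms touch along the body diagonal, so √3·a = 4r.
a = 4r/√3 = 4 × 157 / 1.7321 = 363 pm.

363 pm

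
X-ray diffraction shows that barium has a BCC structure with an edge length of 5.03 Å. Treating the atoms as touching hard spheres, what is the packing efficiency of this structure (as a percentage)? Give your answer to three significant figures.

68.0%

In a BCC lattice atoms touch along the body diagonal, so √3·a = 4r, so r = 0.4330a = 2.178 Å.
Packing fraction = Z·(4/3)πr³ / a³ = 2 × (4/3)π × (2.178)³ / (5.03)³ = 0.6802 = 68.0%.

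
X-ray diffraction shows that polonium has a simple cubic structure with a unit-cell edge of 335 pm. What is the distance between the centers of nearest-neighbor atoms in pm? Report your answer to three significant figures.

335 pm

In a simple cubic structure, atoms touch along the cell edge, so a = 2r; the nearest-neighbor distance equals 2r = 1.000·a.
d = 1.000 × 335 = 335 pm.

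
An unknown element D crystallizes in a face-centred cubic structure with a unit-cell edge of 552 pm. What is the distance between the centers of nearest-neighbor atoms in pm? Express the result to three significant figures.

In an FCC structure, atoms touch along the face diagonal, so √2·a = 4r; the nearest-neighbor distance equals 2r = 0.7071·a.
d = 0.7071 × 552 = 390 pm.

390 pm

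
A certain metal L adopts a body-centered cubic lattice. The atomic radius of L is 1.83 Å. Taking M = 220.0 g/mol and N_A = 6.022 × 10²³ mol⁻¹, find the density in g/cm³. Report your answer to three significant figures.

9.68 g/cm³

In a BCC lattice, atoms touch along the body diagonal, so √3·a = 4r, giving a = 4.226 Å = 4.226 × 10^-8 cm.
With Z = 2, ρ = Z·M/(N_A·a³) = 2 × 220.0 / (6.022 × 10²³ × 7.548 × 10^-23) = 9.680 g/cm³.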